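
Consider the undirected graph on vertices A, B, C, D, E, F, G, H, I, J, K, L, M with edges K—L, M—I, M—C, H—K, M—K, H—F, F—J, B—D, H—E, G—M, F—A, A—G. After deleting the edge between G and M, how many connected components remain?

G and M are still connected via G-A-F-H-K-M, so the component count stays at 2.

2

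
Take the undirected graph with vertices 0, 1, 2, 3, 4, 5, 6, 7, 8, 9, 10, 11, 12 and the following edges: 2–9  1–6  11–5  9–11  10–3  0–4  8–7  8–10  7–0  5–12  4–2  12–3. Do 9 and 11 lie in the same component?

Yes

From 9 we can reach 0, 2, 3, 4, 5, 7, 8, 9, 10, 11, 12, which includes 11.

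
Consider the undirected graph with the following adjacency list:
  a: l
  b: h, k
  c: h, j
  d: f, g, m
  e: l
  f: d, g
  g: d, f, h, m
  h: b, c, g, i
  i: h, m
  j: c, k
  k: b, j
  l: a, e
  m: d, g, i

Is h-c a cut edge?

No

After removing h-c, the path h-b-k-j-c still connects them, so the edge is not a bridge.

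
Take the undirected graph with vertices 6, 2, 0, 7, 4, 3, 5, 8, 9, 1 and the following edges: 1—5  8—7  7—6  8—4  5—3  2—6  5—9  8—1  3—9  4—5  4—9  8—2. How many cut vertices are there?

Removing 8 increases the component count from 2 to 3, so 8 is a cut vertex.
By contrast removing 5 leaves 2 components; it is not a cut vertex. No other vertex is a cut vertex either.

1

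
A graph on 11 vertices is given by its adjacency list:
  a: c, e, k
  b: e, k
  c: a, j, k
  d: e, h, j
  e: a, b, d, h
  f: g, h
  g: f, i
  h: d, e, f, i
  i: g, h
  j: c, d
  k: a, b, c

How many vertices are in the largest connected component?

Starting from a we can reach a, b, c, d, e, f, g, h, i, j, k. That is one component of size 11.
The largest has 11 vertices.

11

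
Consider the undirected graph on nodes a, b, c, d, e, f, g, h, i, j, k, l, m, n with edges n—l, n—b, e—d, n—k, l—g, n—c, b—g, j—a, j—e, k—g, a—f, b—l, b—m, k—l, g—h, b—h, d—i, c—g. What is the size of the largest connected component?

8

Starting from a we can reach a, d, e, f, i, j. That is one component of size 6.
Starting from b we can reach b, c, g, h, k, l, m, n. That is one component of size 8.
The largest has 8 vertices.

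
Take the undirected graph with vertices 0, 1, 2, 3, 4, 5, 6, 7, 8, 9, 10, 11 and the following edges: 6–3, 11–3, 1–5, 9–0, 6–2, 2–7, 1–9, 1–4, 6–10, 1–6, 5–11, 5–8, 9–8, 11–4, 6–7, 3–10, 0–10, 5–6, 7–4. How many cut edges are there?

The edges on the cycle 5-6-2-7-4-11-5 are not bridges since each lies on that cycle.
Every edge lies on some cycle, so there are no bridges.

0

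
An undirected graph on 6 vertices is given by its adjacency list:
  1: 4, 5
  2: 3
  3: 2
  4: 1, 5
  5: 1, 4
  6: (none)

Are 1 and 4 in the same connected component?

From 1 we can reach 1, 4, 5, which includes 4.

Yes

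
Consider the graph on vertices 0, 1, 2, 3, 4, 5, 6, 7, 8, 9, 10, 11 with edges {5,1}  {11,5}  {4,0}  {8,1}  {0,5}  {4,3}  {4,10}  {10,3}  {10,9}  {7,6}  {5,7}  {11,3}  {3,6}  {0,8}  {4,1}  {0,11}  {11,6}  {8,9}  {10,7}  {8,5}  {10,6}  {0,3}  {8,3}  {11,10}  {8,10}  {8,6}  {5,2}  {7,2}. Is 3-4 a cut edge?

No

After removing 3-4, the path 3-0-4 still connects them, so the edge is not a bridge.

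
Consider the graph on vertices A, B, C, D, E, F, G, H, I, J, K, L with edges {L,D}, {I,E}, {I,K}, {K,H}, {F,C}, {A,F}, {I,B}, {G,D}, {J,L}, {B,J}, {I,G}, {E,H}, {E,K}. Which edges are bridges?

A-F, C-F

The edges on the cycle I-B-J-L-D-G-I are not bridges since each lies on that cycle.
But removing F—C disconnects F from C; removing A—F disconnects A from F — these are bridges.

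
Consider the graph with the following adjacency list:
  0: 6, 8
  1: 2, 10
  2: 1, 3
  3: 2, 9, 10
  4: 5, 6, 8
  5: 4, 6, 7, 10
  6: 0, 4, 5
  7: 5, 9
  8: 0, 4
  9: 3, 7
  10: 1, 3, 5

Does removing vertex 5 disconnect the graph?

Yes

Deleting 5 raises the number of components from 1 to 2, so 5 is a cut vertex.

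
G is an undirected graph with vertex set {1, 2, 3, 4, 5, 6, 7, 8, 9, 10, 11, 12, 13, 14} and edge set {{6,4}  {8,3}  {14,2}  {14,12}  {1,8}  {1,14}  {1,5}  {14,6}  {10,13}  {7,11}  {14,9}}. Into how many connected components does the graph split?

3

Starting from 7 we can reach 7, 11. That is one component of size 2.
Starting from 10 we can reach 10, 13. That is one component of size 2.
Starting from 1 we can reach 1, 2, 3, 4, 5, 6, 8, 9, 12, 14. That is one component of size 10.
Total: 3 components.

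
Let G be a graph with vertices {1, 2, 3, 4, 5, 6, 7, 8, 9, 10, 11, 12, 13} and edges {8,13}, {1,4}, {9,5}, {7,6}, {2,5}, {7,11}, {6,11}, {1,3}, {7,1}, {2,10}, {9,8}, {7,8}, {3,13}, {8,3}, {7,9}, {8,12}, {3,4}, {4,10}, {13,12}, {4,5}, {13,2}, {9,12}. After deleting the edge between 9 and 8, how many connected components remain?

1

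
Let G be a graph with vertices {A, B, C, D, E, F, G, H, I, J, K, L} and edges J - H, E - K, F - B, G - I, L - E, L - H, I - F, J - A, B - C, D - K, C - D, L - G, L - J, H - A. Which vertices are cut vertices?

Removing L increases the component count from 1 to 2, so L is a cut vertex.
By contrast removing J leaves 1 component; it is not a cut vertex. No other vertex is a cut vertex either.

L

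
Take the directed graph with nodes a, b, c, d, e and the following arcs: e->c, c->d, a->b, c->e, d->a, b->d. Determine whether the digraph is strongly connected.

There is no directed path from a to c, so the graph is not strongly connected.

No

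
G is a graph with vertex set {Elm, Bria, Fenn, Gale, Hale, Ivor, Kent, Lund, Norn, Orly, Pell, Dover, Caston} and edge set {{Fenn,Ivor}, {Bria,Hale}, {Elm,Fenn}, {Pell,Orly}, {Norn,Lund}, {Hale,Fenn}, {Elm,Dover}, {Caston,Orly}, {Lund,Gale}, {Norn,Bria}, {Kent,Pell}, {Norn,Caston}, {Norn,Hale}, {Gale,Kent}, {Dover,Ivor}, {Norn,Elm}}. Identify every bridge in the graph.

none

The edges on the cycle Norn-Lund-Gale-Kent-Pell-Orly-Caston-Norn are not bridges since each lies on that cycle.
Every edge lies on some cycle, so there are no bridges.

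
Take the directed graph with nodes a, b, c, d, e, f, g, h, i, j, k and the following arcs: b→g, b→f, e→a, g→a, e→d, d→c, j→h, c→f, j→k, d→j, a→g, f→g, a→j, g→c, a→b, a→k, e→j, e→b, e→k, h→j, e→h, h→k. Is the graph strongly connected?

No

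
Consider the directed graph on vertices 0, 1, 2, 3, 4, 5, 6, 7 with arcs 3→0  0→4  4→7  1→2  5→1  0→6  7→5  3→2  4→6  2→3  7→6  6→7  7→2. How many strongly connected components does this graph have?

1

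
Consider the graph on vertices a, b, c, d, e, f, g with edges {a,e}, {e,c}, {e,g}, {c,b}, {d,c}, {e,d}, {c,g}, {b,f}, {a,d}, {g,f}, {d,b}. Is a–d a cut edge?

No

After removing a–d, the path a-e-d still connects them, so the edge is not a bridge.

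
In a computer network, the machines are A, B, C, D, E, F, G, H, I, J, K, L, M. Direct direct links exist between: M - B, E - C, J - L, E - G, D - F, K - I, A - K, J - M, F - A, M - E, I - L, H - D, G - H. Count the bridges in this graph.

The edges on the cycle J-M-E-G-H-D-F-A-K-I-L-J are not bridges since each lies on that cycle.
But removing M - B disconnects M from B; removing E - C disconnects E from C — these are bridges.
That makes 2 bridges.

2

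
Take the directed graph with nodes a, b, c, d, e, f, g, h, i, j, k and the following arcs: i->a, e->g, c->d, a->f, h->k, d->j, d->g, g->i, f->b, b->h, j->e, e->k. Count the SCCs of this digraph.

11

{k} is an SCC by itself.
{d} is an SCC by itself.
{c} is an SCC by itself.
{h} is an SCC by itself.
{e} is an SCC by itself.
(and 6 more singleton SCCs)
That gives 11 strongly connected components.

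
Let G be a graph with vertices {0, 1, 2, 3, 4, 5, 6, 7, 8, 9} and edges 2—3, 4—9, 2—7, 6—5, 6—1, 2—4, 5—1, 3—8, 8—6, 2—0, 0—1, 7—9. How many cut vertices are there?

Removing 2 increases the component count from 1 to 2, so 2 is a cut vertex.
By contrast removing 1 leaves 1 component; it is not a cut vertex. No other vertex is a cut vertex either.

1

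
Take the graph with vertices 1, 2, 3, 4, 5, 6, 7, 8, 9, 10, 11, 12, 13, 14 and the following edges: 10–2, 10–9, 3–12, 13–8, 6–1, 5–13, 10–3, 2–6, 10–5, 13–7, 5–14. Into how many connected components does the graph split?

3

4 is isolated — a component by itself.
11 is isolated — a component by itself.
Starting from 1 we can reach 1, 2, 3, 5, 6, 7, 8, 9, 10, 12, 13, 14. That is one component of size 12.
Total: 3 components.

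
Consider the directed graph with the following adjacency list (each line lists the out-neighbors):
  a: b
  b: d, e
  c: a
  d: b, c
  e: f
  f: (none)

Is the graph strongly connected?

There is no directed path from f to a, so the graph is not strongly connected.

No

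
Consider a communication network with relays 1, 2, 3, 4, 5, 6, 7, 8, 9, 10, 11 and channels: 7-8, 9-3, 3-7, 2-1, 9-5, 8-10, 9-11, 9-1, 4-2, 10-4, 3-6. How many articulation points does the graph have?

Removing 3 increases the component count from 1 to 2, so 3 is a cut vertex.
Removing 9 increases the component count from 1 to 3, so 9 is a cut vertex.
By contrast removing 7 leaves 1 component; it is not a cut vertex. No other vertex is a cut vertex either.

2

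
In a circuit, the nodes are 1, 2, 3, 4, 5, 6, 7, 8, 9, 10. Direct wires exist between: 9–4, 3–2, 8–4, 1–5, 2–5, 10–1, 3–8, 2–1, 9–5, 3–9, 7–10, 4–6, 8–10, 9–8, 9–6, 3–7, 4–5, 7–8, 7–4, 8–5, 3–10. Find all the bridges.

The edges on the cycle 3-7-4-6-9-3 are not bridges since each lies on that cycle.
Every edge lies on some cycle, so there are no bridges.

none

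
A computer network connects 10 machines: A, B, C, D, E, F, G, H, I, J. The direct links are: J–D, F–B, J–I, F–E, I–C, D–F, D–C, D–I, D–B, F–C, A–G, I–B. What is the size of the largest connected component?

7

H is isolated — a component by itself.
Starting from A we can reach A, G. That is one component of size 2.
Starting from B we can reach B, C, D, E, F, I, J. That is one component of size 7.
The largest has 7 vertices.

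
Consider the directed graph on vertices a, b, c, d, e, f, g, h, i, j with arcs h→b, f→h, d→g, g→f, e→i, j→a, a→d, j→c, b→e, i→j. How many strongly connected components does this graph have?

2

{a, b, d, e, f, g, h, i, j} are all mutually reachable — one SCC of size 9.
{c} is an SCC by itself.
That gives 2 strongly connected components.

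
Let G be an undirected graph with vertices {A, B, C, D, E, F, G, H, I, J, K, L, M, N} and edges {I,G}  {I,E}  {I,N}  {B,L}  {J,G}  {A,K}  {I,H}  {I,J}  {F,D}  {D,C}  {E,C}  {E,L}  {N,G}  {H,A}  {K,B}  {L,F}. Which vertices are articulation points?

I

Removing I increases the component count from 2 to 3, so I is a cut vertex.
By contrast removing H leaves 2 components; it is not a cut vertex. No other vertex is a cut vertex either.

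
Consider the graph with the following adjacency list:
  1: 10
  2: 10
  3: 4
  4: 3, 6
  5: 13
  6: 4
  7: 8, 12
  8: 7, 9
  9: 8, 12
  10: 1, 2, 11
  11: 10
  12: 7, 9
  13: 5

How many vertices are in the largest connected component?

Starting from 5 we can reach 5, 13. That is one component of size 2.
Starting from 3 we can reach 3, 4, 6. That is one component of size 3.
Starting from 7 we can reach 7, 8, 9, 12. That is one component of size 4.
Starting from 1 we can reach 1, 2, 10, 11. That is one component of size 4.
The largest has 4 vertices.

4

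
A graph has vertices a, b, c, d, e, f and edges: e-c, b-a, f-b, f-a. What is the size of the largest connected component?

3

d is isolated — a component by itself.
Starting from c we can reach c, e. That is one component of size 2.
Starting from a we can reach a, b, f. That is one component of size 3.
The largest has 3 vertices.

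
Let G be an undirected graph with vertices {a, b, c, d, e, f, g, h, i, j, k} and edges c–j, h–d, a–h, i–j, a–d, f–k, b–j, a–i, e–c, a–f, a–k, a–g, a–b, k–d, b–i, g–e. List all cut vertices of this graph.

a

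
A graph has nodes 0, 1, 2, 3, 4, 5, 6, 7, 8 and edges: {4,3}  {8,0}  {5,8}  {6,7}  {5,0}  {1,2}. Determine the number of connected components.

4

Starting from 3 we can reach 3, 4. That is one component of size 2.
Starting from 6 we can reach 6, 7. That is one component of size 2.
Starting from 1 we can reach 1, 2. That is one component of size 2.
Starting from 0 we can reach 0, 5, 8. That is one component of size 3.
Total: 4 components.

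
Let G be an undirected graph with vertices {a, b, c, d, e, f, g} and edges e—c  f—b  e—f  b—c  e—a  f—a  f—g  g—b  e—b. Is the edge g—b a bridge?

After removing g—b, the path g-f-b still connects them, so the edge is not a bridge.

No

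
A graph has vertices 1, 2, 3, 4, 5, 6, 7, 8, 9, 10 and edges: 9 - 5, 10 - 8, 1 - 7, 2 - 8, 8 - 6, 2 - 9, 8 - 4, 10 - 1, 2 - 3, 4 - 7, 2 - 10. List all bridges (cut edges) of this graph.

The edges on the cycle 10-8-4-7-1-10 are not bridges since each lies on that cycle.
But removing 2 - 3 disconnects 2 from 3; removing 8 - 6 disconnects 8 from 6; removing 5 - 9 disconnects 5 from 9; removing 2 - 9 disconnects 2 from 9 — these are bridges.

2-3, 2-9, 5-9, 6-8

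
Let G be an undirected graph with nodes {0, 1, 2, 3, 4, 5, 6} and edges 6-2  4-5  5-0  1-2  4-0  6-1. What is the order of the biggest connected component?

3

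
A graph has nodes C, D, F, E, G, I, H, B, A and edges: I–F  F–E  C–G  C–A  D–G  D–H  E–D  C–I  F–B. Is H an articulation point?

No

Deleting H leaves 1 component (was 1), so H is not a cut vertex.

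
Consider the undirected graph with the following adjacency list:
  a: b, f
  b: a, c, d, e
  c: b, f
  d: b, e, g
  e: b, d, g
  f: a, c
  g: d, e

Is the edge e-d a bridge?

After removing e-d, the path e-b-d still connects them, so the edge is not a bridge.

No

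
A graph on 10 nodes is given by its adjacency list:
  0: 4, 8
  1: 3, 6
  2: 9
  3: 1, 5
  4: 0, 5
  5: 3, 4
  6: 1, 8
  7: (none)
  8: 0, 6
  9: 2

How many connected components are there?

3

7 is isolated — a component by itself.
Starting from 2 we can reach 2, 9. That is one component of size 2.
Starting from 0 we can reach 0, 1, 3, 4, 5, 6, 8. That is one component of size 7.
Total: 3 components.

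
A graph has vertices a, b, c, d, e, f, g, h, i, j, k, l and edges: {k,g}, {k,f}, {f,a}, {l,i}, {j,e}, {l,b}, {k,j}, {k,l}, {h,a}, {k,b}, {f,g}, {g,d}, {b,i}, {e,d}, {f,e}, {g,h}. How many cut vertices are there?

1

Removing k increases the component count from 2 to 3, so k is a cut vertex.
By contrast removing i leaves 2 components; it is not a cut vertex. No other vertex is a cut vertex either.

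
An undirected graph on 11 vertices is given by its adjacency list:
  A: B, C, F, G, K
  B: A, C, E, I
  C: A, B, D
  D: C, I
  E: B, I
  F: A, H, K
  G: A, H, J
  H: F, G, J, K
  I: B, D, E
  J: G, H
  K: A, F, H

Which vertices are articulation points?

A

Removing A increases the component count from 1 to 2, so A is a cut vertex.
By contrast removing F leaves 1 component; it is not a cut vertex. No other vertex is a cut vertex either.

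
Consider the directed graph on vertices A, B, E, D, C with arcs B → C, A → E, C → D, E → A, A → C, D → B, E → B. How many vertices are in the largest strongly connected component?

{B, C, D} are all mutually reachable — one SCC of size 3.
{A, E} are all mutually reachable — one SCC of size 2.
The largest has 3 vertices.

3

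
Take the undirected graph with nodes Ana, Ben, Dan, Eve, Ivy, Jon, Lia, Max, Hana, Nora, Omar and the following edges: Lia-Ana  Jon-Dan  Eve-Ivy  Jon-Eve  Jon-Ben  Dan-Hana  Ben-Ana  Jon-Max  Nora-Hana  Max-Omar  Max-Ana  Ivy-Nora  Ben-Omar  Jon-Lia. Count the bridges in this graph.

0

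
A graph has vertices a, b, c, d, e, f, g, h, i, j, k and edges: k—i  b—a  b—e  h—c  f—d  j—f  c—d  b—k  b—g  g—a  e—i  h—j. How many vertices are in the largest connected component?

6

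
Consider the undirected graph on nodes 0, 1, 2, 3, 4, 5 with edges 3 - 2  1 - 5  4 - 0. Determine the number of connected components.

3

Starting from 0 we can reach 0, 4. That is one component of size 2.
Starting from 2 we can reach 2, 3. That is one component of size 2.
Starting from 1 we can reach 1, 5. That is one component of size 2.
Total: 3 components.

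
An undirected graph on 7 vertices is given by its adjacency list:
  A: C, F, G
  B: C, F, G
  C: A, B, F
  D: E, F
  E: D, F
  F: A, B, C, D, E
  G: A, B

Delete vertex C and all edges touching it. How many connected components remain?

With C gone, the remaining components are: {A, B, D, E, F, G}.
That is 1 component.

1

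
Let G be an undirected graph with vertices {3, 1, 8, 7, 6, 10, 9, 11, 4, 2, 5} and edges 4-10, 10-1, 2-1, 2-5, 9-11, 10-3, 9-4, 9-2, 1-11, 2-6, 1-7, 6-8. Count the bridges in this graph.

5

The edges on the cycle 9-2-1-10-4-9 are not bridges since each lies on that cycle.
But removing 1-7 disconnects 1 from 7; removing 6-8 disconnects 6 from 8; removing 2-5 disconnects 2 from 5; removing 6-2 disconnects 6 from 2 — these are bridges.
In total 5 edges are bridges.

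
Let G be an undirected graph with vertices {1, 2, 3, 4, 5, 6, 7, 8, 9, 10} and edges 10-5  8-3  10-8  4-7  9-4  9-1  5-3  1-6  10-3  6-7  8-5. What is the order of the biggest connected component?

2 is isolated — a component by itself.
Starting from 3 we can reach 3, 5, 8, 10. That is one component of size 4.
Starting from 1 we can reach 1, 4, 6, 7, 9. That is one component of size 5.
The largest has 5 vertices.

5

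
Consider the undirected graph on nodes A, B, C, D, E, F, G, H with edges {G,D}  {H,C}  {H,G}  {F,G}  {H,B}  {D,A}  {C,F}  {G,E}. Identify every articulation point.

D, G, H

Removing D increases the component count from 1 to 2, so D is a cut vertex.
Removing G increases the component count from 1 to 3, so G is a cut vertex.
Removing H increases the component count from 1 to 2, so H is a cut vertex.
By contrast removing C leaves 1 component; it is not a cut vertex. No other vertex is a cut vertex either.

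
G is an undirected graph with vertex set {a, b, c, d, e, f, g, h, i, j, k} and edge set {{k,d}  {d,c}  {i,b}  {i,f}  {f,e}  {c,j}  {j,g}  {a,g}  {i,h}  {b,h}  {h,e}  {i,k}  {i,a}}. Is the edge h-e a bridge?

No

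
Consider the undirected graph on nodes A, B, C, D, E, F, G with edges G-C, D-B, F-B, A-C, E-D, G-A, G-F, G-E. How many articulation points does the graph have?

1

Removing G increases the component count from 1 to 2, so G is a cut vertex.
By contrast removing D leaves 1 component; it is not a cut vertex. No other vertex is a cut vertex either.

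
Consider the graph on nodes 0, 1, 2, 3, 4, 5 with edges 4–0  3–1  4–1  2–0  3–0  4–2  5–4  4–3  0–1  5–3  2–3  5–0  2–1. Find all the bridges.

none

The edges on the cycle 5-4-2-0-1-3-5 are not bridges since each lies on that cycle.
Every edge lies on some cycle, so there are no bridges.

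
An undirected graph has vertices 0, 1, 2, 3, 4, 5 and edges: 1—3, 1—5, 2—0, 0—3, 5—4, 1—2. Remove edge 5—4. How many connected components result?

Before removal there is 1 component.
5—4 is a bridge — removing it separates 5's side from 4's side.
After removal: 2 components.

2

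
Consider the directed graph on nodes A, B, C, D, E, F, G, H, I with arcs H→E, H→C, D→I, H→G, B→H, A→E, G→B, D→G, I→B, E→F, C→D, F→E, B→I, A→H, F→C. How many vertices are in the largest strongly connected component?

8

{B, C, D, E, F, G, H, I} are all mutually reachable — one SCC of size 8.
{A} is an SCC by itself.
The largest has 8 vertices.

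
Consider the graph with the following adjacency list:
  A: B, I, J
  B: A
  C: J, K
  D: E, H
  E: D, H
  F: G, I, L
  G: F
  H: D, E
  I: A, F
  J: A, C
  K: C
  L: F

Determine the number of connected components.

Starting from D we can reach D, E, H. That is one component of size 3.
Starting from A we can reach A, B, C, F, G, I, J, K, L. That is one component of size 9.
Total: 2 components.

2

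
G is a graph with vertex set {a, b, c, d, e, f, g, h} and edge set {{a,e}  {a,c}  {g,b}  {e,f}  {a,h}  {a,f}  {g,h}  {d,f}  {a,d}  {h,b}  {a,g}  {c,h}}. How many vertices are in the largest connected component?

Starting from a we can reach a, b, c, d, e, f, g, h. That is one component of size 8.
The largest has 8 vertices.

8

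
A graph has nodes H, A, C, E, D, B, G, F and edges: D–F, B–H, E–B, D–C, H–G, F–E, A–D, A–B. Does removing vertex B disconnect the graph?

Yes

Deleting B raises the number of components from 1 to 2, so B is a cut vertex.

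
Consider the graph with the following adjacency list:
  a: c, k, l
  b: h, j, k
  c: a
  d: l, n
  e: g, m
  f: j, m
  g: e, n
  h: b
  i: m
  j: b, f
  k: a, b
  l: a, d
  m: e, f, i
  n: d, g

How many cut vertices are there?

3

Removing a increases the component count from 1 to 2, so a is a cut vertex.
Removing b increases the component count from 1 to 2, so b is a cut vertex.
Removing m increases the component count from 1 to 2, so m is a cut vertex.
By contrast removing g leaves 1 component; it is not a cut vertex. No other vertex is a cut vertex either.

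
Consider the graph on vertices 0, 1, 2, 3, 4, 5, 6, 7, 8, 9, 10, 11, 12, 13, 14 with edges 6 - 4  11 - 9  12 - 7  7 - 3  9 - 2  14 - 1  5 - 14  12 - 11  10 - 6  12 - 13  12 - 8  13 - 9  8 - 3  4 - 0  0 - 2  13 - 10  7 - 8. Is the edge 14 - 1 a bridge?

Removing 14 - 1 leaves no path between 14 and 1: the component count goes from 2 to 3. So it is a bridge.

Yes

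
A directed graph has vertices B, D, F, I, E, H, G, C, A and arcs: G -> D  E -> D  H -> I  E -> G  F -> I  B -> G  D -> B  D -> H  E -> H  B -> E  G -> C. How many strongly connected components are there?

{B, D, E, G} are all mutually reachable — one SCC of size 4.
{I} is an SCC by itself.
{F} is an SCC by itself.
{H} is an SCC by itself.
{C} is an SCC by itself.
(and 1 more singleton SCC)
That gives 6 strongly connected components.

6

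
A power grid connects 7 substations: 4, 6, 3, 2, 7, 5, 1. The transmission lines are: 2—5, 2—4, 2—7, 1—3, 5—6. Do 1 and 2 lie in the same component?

No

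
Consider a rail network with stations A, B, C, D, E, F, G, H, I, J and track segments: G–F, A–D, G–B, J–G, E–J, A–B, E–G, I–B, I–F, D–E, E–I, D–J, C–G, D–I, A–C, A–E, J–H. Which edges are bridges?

H-J

The edges on the cycle E-J-G-F-I-E are not bridges since each lies on that cycle.
But removing J–H disconnects J from H — this is a bridge.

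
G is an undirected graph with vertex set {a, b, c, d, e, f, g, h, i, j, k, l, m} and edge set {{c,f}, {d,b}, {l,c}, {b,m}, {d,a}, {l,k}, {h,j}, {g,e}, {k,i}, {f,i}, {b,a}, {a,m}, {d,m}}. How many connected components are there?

Starting from h we can reach h, j. That is one component of size 2.
Starting from e we can reach e, g. That is one component of size 2.
Starting from a we can reach a, b, d, m. That is one component of size 4.
Starting from c we can reach c, f, i, k, l. That is one component of size 5.
Total: 4 components.

4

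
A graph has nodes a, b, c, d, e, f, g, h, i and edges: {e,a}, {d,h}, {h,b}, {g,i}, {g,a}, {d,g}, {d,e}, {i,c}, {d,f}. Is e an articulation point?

Deleting e leaves 1 component (was 1) (its neighbors a, d remain connected to each other), so e is not a cut vertex.

No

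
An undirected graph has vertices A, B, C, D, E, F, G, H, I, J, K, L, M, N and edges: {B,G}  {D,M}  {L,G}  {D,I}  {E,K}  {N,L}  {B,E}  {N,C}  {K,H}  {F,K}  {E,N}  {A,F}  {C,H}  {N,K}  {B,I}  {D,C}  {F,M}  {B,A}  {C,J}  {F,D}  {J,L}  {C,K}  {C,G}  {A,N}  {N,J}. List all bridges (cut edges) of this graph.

none

The edges on the cycle F-D-C-H-K-F are not bridges since each lies on that cycle.
Every edge lies on some cycle, so there are no bridges.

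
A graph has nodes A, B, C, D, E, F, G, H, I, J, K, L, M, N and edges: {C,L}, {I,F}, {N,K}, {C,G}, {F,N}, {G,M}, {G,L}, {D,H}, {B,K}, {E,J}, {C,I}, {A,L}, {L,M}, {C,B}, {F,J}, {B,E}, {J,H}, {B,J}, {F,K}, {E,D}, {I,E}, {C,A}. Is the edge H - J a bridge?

After removing H - J, the path H-D-E-J still connects them, so the edge is not a bridge.

No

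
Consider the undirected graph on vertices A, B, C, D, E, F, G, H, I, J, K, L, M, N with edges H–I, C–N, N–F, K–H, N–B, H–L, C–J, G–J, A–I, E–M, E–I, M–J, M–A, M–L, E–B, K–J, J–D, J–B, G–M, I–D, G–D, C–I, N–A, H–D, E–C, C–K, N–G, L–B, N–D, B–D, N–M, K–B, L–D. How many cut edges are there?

1

The edges on the cycle C-N-G-M-J-D-H-K-C are not bridges since each lies on that cycle.
But removing F–N disconnects F from N — this is a bridge.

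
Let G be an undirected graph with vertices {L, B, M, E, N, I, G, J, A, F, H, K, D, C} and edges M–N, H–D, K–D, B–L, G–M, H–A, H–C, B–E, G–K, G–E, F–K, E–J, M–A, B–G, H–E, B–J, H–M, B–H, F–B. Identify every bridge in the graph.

B-L, C-H, M-N

The edges on the cycle H-M-A-H are not bridges since each lies on that cycle.
But removing H–C disconnects H from C; removing L–B disconnects L from B; removing N–M disconnects N from M — these are bridges.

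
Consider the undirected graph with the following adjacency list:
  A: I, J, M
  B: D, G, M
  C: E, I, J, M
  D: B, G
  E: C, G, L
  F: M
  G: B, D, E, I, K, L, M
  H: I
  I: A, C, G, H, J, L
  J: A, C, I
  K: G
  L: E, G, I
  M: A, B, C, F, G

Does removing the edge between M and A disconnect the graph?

No

After removing M-A, the path M-G-I-A still connects them, so the edge is not a bridge.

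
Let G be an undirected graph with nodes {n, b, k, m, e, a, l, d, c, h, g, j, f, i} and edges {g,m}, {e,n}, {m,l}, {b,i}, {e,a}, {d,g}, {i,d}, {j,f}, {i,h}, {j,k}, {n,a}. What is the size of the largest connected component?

7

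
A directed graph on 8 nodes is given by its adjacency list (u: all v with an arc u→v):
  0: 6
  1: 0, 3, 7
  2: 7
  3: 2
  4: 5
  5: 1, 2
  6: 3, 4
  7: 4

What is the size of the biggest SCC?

8

{0, 1, 2, 3, 4, 5, 6, 7} are all mutually reachable — one SCC of size 8.
The largest has 8 vertices.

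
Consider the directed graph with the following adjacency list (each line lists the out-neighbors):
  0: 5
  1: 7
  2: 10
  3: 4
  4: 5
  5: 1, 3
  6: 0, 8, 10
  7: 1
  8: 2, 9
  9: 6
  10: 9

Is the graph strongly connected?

No

There is no directed path from 7 to 2, so the graph is not strongly connected.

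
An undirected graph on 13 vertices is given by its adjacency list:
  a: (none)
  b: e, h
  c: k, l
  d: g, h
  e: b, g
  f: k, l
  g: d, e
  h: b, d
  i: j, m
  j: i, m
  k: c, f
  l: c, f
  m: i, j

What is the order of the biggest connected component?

a is isolated — a component by itself.
Starting from i we can reach i, j, m. That is one component of size 3.
Starting from c we can reach c, f, k, l. That is one component of size 4.
Starting from b we can reach b, d, e, g, h. That is one component of size 5.
The largest has 5 vertices.

5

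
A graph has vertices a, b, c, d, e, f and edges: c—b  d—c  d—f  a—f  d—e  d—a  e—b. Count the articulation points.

1

Removing d increases the component count from 1 to 2, so d is a cut vertex.
By contrast removing a leaves 1 component; it is not a cut vertex. No other vertex is a cut vertex either.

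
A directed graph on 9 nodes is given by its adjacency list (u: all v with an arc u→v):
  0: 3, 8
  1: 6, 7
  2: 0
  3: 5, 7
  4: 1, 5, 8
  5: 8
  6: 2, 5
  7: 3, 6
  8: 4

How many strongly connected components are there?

1

{0, 1, 2, 3, 4, 5, 6, 7, 8} are all mutually reachable — one SCC of size 9.
That gives 1 strongly connected component.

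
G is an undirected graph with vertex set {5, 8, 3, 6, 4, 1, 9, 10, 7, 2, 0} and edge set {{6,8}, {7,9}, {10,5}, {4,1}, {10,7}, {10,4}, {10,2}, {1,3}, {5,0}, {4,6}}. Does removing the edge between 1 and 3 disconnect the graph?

Removing 1–3 leaves no path between 1 and 3: the component count goes from 1 to 2. So it is a bridge.

Yes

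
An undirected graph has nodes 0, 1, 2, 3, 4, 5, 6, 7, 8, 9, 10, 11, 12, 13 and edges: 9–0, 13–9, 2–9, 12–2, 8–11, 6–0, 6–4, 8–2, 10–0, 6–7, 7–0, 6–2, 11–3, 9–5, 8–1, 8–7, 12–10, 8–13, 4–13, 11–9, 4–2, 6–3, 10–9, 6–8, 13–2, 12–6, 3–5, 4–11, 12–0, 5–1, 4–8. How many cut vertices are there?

Removing 2, for instance, still leaves 1 component. No single vertex removal increases the component count — the graph has no articulation points.

0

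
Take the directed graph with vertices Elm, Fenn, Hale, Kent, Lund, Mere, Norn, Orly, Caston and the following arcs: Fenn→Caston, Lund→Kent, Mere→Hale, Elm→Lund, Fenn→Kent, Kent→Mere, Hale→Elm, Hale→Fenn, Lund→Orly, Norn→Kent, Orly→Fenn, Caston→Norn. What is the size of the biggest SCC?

9

{Elm, Fenn, Hale, Kent, Lund, Mere, Norn, Orly, Caston} are all mutually reachable — one SCC of size 9.
The largest has 9 vertices.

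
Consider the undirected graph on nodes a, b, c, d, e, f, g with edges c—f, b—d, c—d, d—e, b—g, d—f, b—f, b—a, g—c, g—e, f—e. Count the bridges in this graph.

1

The edges on the cycle b-g-c-d-b are not bridges since each lies on that cycle.
But removing b—a disconnects b from a — this is a bridge.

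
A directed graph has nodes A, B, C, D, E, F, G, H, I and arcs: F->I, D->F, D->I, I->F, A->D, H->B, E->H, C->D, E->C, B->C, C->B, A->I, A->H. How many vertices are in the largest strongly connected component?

2

{F, I} are all mutually reachable — one SCC of size 2.
{B, C} are all mutually reachable — one SCC of size 2.
{G} is an SCC by itself.
{E} is an SCC by itself.
{A} is an SCC by itself.
(and 2 more singleton SCCs)
The largest has 2 vertices.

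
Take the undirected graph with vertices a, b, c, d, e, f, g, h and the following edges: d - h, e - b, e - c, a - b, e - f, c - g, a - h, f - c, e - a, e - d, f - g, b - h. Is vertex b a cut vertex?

No

Deleting b leaves 1 component (was 1) (its neighbors a, e, h remain connected to each other), so b is not a cut vertex.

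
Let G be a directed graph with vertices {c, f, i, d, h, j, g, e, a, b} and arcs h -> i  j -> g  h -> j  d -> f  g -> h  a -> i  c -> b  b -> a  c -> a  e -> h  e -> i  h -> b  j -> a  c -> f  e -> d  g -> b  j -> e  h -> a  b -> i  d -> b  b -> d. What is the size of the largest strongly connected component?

{e, g, h, j} are all mutually reachable — one SCC of size 4.
{b, d} are all mutually reachable — one SCC of size 2.
{a} is an SCC by itself.
{i} is an SCC by itself.
{c} is an SCC by itself.
(and 1 more singleton SCC)
The largest has 4 vertices.

4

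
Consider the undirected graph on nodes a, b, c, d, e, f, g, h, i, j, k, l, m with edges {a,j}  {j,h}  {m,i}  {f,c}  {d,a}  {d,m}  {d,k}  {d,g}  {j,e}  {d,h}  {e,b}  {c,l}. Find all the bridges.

The edges on the cycle d-a-j-h-d are not bridges since each lies on that cycle.
But removing d–g disconnects d from g; removing c–l disconnects c from l; removing m–i disconnects m from i; removing d–m disconnects d from m — these are bridges.
In total 8 edges are bridges.

b-e, c-f, c-l, d-g, d-k, d-m, e-j, i-m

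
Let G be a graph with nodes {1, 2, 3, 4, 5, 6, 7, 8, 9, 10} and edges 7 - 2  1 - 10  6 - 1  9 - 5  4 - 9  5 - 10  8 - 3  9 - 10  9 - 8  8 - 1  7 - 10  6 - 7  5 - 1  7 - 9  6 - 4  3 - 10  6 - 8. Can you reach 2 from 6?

Yes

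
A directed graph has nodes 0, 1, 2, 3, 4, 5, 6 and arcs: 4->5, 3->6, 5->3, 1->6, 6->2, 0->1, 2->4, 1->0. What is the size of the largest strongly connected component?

5

{2, 3, 4, 5, 6} are all mutually reachable — one SCC of size 5.
{0, 1} are all mutually reachable — one SCC of size 2.
The largest has 5 vertices.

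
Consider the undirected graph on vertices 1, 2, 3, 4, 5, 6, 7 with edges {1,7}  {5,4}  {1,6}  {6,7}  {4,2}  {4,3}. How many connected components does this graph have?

2

Starting from 1 we can reach 1, 6, 7. That is one component of size 3.
Starting from 2 we can reach 2, 3, 4, 5. That is one component of size 4.
Total: 2 components.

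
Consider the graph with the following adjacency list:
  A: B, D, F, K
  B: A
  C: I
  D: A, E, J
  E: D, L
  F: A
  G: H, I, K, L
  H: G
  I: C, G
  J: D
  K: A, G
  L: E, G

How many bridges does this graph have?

6

The edges on the cycle A-D-E-L-G-K-A are not bridges since each lies on that cycle.
But removing G-H disconnects G from H; removing D-J disconnects D from J; removing I-C disconnects I from C; removing A-F disconnects A from F — these are bridges.
In total 6 edges are bridges.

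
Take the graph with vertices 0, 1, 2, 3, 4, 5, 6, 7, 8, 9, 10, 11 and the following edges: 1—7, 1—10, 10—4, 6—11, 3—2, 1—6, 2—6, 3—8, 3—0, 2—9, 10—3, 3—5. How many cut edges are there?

7

The edges on the cycle 1-10-3-2-6-1 are not bridges since each lies on that cycle.
But removing 6—11 disconnects 6 from 11; removing 3—5 disconnects 3 from 5; removing 9—2 disconnects 9 from 2; removing 1—7 disconnects 1 from 7 — these are bridges.
In total 7 edges are bridges.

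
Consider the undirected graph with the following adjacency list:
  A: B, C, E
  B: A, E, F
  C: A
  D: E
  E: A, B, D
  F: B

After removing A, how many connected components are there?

With A gone, the remaining components are: {C}; {B, D, E, F}.
That is 2 components.

2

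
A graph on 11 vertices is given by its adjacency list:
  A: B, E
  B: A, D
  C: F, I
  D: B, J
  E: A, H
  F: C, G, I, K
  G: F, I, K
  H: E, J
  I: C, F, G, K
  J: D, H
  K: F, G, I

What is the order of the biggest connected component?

6

Starting from C we can reach C, F, G, I, K. That is one component of size 5.
Starting from A we can reach A, B, D, E, H, J. That is one component of size 6.
The largest has 6 vertices.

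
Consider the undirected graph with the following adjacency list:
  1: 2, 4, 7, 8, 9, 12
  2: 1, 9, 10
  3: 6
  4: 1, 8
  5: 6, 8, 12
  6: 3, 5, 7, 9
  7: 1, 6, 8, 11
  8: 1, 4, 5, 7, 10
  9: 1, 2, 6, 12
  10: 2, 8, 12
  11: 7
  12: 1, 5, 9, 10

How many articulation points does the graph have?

2

Removing 6 increases the component count from 1 to 2, so 6 is a cut vertex.
Removing 7 increases the component count from 1 to 2, so 7 is a cut vertex.
By contrast removing 3 leaves 1 component; it is not a cut vertex. No other vertex is a cut vertex either.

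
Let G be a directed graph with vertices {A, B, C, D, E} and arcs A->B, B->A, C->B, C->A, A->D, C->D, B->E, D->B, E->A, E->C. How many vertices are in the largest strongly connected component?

5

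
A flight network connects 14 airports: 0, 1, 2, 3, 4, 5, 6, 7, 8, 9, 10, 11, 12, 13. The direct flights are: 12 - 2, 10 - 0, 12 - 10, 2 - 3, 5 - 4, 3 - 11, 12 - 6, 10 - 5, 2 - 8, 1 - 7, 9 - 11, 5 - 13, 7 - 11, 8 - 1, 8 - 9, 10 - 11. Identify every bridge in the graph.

The edges on the cycle 2-3-11-9-8-2 are not bridges since each lies on that cycle.
But removing 5 - 10 disconnects 5 from 10; removing 0 - 10 disconnects 0 from 10; removing 5 - 13 disconnects 5 from 13; removing 5 - 4 disconnects 5 from 4 — these are bridges.
In total 5 edges are bridges.

0-10, 10-5, 12-6, 13-5, 4-5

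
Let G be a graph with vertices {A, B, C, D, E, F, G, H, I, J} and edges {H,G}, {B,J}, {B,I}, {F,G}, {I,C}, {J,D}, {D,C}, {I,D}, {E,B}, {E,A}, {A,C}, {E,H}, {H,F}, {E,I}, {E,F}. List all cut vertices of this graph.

E

Removing E increases the component count from 1 to 2, so E is a cut vertex.
By contrast removing F leaves 1 component; it is not a cut vertex. No other vertex is a cut vertex either.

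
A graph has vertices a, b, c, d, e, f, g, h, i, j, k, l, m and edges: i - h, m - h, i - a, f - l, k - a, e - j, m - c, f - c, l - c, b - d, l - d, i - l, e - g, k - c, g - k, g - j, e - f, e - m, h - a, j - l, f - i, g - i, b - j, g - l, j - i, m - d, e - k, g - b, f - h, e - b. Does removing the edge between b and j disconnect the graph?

After removing b - j, the path b-e-j still connects them, so the edge is not a bridge.

No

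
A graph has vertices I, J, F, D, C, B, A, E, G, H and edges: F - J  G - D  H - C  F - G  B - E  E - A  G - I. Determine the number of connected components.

Starting from C we can reach C, H. That is one component of size 2.
Starting from A we can reach A, B, E. That is one component of size 3.
Starting from D we can reach D, F, G, I, J. That is one component of size 5.
Total: 3 components.

3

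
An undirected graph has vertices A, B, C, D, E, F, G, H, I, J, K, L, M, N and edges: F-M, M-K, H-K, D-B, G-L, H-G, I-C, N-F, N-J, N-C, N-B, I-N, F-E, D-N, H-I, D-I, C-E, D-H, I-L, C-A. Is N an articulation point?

Deleting N raises the number of components from 1 to 2, so N is a cut vertex.

Yes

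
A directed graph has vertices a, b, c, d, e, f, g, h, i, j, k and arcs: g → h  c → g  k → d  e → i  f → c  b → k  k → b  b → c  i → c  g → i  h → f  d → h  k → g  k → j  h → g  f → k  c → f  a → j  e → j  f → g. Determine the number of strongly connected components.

{b, c, d, f, g, h, i, k} are all mutually reachable — one SCC of size 8.
{j} is an SCC by itself.
{e} is an SCC by itself.
{a} is an SCC by itself.
That gives 4 strongly connected components.

4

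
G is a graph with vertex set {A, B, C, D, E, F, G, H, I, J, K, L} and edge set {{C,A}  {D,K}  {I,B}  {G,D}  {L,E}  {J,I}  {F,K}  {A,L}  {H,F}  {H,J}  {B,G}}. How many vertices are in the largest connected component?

8

Starting from A we can reach A, C, E, L. That is one component of size 4.
Starting from B we can reach B, D, F, G, H, I, J, K. That is one component of size 8.
The largest has 8 vertices.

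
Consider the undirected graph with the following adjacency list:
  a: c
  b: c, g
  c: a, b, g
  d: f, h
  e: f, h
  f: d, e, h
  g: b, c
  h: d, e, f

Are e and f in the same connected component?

Yes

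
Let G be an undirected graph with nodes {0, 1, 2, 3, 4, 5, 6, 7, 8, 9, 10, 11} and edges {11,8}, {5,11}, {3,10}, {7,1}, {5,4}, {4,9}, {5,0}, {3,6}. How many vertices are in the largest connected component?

6

2 is isolated — a component by itself.
Starting from 1 we can reach 1, 7. That is one component of size 2.
Starting from 3 we can reach 3, 6, 10. That is one component of size 3.
Starting from 0 we can reach 0, 4, 5, 8, 9, 11. That is one component of size 6.
The largest has 6 vertices.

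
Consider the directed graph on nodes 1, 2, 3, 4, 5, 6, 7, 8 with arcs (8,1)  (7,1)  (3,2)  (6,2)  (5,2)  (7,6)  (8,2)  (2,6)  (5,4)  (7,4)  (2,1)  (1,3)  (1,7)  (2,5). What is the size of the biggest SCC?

6

{1, 2, 3, 5, 6, 7} are all mutually reachable — one SCC of size 6.
{8} is an SCC by itself.
{4} is an SCC by itself.
The largest has 6 vertices.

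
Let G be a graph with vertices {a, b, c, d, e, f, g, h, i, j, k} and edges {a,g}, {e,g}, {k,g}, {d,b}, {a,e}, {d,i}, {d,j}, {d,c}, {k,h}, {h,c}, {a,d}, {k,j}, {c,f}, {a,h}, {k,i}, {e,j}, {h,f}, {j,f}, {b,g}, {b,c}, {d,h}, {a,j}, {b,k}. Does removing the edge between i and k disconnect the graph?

After removing i—k, the path i-d-b-k still connects them, so the edge is not a bridge.

No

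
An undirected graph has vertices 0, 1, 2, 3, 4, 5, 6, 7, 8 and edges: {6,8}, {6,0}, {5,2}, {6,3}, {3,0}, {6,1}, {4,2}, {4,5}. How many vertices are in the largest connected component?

7 is isolated — a component by itself.
Starting from 2 we can reach 2, 4, 5. That is one component of size 3.
Starting from 0 we can reach 0, 1, 3, 6, 8. That is one component of size 5.
The largest has 5 vertices.

5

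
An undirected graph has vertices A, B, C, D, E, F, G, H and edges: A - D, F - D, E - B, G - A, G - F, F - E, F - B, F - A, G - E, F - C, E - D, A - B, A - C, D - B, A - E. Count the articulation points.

0

Removing B, for instance, still leaves 2 components. No single vertex removal increases the component count — the graph has no articulation points.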